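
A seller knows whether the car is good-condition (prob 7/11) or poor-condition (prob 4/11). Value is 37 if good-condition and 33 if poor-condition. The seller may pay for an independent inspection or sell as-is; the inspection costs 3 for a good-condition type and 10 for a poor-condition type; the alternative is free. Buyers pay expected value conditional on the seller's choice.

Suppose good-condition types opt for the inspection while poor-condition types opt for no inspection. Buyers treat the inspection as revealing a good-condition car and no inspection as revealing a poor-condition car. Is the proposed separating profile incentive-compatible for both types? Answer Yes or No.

Under these beliefs, the inspection earns price 37 and no inspection earns price 33.
good-condition: the inspection nets 37 − 3 = 34; no inspection nets 33. good-condition prefers the inspection.
poor-condition: the inspection nets 37 − 10 = 27; no inspection nets 33. poor-condition prefers no inspection.
Neither type deviates, so the separating profile is an equilibrium.

Yes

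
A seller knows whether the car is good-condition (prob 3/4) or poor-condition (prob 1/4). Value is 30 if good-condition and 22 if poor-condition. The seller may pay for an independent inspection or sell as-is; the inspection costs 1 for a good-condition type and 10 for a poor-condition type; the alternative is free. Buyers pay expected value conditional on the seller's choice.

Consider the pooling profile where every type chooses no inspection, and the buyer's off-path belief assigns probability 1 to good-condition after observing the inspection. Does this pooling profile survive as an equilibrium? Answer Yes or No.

No

On path, the buyer holds the prior and pays 3/4·30 + 1/4·22 = 28. Off path (the inspection), believing good-condition, it pays 30.
good-condition: no inspection nets 28; the inspection nets 30 − 1 = 29. good-condition would deviate.
poor-condition: no inspection nets 28; the inspection nets 30 − 10 = 20. poor-condition stays.
A type deviates, so pooling fails.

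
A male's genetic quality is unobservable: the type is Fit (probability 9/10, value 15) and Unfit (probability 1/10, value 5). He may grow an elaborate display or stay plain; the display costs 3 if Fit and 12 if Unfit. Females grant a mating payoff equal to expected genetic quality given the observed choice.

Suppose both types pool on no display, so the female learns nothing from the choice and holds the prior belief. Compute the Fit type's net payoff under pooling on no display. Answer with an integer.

14

Pooled mating payoff = 9/10·15 + 1/10·5 = 14.
Fit pays no cost for no display, so net payoff = 14.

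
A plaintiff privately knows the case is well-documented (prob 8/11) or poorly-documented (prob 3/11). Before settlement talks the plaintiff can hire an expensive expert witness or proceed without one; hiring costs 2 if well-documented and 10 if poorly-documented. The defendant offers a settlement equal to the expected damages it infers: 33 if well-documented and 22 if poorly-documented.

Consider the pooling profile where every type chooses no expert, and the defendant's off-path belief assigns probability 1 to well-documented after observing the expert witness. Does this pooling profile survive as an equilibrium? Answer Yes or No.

No

On path, the defendant holds the prior and pays 8/11·33 + 3/11·22 = 30. Off path (the expert witness), believing well-documented, it pays 33.
well-documented: no expert nets 30; the expert witness nets 33 − 2 = 31. well-documented would deviate.
poorly-documented: no expert nets 30; the expert witness nets 33 − 10 = 23. poorly-documented stays.
A type deviates, so pooling fails.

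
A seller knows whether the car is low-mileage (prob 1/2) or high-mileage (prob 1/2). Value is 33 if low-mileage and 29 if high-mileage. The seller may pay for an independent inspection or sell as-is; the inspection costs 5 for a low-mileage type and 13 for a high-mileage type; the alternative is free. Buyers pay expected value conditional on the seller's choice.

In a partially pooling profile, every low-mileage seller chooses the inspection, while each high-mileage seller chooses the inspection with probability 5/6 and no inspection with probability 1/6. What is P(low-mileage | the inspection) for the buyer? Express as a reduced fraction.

P(the inspection) = (1/2)·1 + (1/2)·(5/6) = 11/12.
By Bayes' rule, P(low-mileage | the inspection) = (1/2) / (11/12) = 6/11.

6/11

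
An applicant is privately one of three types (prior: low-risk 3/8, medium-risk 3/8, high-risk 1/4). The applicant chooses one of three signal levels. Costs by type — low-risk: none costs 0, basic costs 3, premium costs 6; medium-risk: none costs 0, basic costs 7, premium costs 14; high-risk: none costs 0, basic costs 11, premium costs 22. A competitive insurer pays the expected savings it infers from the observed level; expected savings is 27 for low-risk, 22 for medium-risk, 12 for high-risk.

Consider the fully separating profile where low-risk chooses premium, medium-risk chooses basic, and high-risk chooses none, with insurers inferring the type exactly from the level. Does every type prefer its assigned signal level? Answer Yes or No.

Yes

Separating rebates: premium → 27, basic → 22, none → 12.
low-risk (assigned premium): none: 12 − 0 = 12; basic: 22 − 3 = 19; premium: 27 − 6 = 21. low-risk stays.
medium-risk (assigned basic): none: 12 − 0 = 12; basic: 22 − 7 = 15; premium: 27 − 14 = 13. medium-risk stays.
high-risk (assigned none): none: 12 − 0 = 12; basic: 22 − 11 = 11; premium: 27 − 22 = 5. high-risk stays.
Every type prefers its assigned level; separation holds.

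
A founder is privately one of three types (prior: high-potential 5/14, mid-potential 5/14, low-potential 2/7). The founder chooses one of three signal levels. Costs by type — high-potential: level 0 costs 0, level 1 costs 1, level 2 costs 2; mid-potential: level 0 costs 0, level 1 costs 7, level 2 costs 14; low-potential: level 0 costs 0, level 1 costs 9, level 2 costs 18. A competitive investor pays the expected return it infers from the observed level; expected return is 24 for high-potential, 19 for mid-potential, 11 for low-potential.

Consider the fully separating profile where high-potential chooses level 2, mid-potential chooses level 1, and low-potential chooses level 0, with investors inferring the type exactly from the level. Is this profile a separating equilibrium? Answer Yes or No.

Separating valuations: level 2 → 24, level 1 → 19, level 0 → 11.
high-potential (assigned level 2): level 0: 11 − 0 = 11; level 1: 19 − 1 = 18; level 2: 24 − 2 = 22. high-potential stays.
mid-potential (assigned level 1): level 0: 11 − 0 = 11; level 1: 19 − 7 = 12; level 2: 24 − 14 = 10. mid-potential stays.
low-potential (assigned level 0): level 0: 11 − 0 = 11; level 1: 19 − 9 = 10; level 2: 24 − 18 = 6. low-potential stays.
Every type prefers its assigned level; separation holds.

Yes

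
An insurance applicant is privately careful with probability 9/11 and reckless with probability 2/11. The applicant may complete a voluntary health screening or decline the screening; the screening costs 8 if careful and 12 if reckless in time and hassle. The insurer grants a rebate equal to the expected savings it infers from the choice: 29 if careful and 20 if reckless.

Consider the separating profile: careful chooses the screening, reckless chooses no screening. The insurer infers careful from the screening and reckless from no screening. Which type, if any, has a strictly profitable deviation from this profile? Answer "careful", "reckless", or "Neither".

The screening pays 29; no screening pays 20.
careful: assigned the screening, nets 29 − 8 = 21; deviating to no screening nets 20.
reckless: assigned no screening, nets 20; deviating to the screening nets 29 − 12 = 17.
Both types strictly prefer their assigned action; no profitable deviation.

Neither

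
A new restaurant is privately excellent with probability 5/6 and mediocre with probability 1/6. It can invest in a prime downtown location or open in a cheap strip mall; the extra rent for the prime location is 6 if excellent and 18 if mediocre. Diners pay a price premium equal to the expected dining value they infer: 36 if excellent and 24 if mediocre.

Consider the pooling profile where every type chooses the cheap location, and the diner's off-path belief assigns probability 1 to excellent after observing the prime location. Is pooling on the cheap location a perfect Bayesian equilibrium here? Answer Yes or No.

On path, the diner holds the prior and pays 5/6·36 + 1/6·24 = 34. Off path (the prime location), believing excellent, it pays 36.
excellent: the cheap location nets 34; the prime location nets 36 − 6 = 30. excellent stays.
mediocre: the cheap location nets 34; the prime location nets 36 − 18 = 18. mediocre stays.
No type deviates, so pooling is sustained.

Yes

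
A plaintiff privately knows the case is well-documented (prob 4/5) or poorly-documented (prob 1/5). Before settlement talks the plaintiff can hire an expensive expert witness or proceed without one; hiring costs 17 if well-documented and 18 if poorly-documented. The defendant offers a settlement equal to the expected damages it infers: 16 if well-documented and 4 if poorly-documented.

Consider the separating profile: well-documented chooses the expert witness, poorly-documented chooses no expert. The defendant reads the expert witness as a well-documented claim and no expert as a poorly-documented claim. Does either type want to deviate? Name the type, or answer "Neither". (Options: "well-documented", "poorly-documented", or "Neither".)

The expert witness pays 16; no expert pays 4.
well-documented: assigned the expert witness, nets 16 − 17 = -1; deviating to no expert nets 4.
poorly-documented: assigned no expert, nets 4; deviating to the expert witness nets 16 − 18 = -2.
The well-documented type gains 5 by deviating.

well-documented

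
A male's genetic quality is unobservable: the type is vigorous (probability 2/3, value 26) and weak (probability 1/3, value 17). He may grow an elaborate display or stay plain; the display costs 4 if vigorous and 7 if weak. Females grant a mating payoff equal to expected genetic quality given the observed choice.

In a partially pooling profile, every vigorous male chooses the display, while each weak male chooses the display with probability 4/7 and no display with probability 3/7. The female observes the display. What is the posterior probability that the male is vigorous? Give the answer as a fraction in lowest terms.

7/9

P(the display) = (2/3)·1 + (1/3)·(4/7) = 6/7.
By Bayes' rule, P(vigorous | the display) = (2/3) / (6/7) = 7/9.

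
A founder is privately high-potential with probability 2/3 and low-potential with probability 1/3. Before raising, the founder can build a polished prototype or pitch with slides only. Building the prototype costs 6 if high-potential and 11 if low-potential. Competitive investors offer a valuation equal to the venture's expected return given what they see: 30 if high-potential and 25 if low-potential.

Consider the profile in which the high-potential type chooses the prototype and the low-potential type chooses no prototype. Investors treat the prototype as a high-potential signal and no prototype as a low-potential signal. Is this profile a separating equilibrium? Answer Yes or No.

Under these beliefs, the prototype earns valuation 30 and no prototype earns valuation 25.
high-potential: the prototype nets 30 − 6 = 24; no prototype nets 25. high-potential would deviate to no prototype.
low-potential: the prototype nets 30 − 11 = 19; no prototype nets 25. low-potential prefers no prototype.
high-potential has a profitable deviation, so the profile is not an equilibrium.

No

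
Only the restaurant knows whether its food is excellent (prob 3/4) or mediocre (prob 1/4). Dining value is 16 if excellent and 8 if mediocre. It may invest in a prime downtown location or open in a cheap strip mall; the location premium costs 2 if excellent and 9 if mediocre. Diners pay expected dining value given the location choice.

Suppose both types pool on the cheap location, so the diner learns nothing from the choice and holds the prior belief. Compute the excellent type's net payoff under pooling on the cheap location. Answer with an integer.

Pooled price premium = 3/4·16 + 1/4·8 = 14.
excellent pays no cost for the cheap location, so net payoff = 14.

14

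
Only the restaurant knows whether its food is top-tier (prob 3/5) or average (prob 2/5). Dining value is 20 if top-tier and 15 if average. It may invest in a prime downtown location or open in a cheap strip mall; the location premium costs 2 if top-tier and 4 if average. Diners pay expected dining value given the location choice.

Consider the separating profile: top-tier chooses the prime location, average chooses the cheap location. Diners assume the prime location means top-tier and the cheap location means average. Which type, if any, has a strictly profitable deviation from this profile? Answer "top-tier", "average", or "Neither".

The prime location pays 20; the cheap location pays 15.
top-tier: assigned the prime location, nets 20 − 2 = 18; deviating to the cheap location nets 15.
average: assigned the cheap location, nets 15; deviating to the prime location nets 20 − 4 = 16.
The average type gains 1 by deviating.

average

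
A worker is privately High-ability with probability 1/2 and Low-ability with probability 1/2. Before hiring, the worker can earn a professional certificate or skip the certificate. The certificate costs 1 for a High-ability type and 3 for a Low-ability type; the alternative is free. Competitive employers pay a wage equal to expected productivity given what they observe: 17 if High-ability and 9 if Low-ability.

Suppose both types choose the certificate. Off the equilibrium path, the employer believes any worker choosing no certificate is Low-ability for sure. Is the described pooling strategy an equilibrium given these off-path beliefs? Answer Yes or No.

On path, the employer holds the prior and pays 1/2·17 + 1/2·9 = 13. Off path (no certificate), believing Low-ability, it pays 9.
High-ability: the certificate nets 13 − 1 = 12; no certificate nets 9. High-ability stays.
Low-ability: the certificate nets 13 − 3 = 10; no certificate nets 9. Low-ability stays.
No type deviates, so pooling is sustained.

Yes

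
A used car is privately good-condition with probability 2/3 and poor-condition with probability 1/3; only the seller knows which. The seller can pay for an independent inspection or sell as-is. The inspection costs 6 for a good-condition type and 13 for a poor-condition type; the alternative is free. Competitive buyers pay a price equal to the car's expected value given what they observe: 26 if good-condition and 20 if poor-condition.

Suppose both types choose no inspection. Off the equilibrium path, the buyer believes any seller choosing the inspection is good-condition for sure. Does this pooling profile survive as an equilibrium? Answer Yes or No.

Yes

On path, the buyer holds the prior and pays 2/3·26 + 1/3·20 = 24. Off path (the inspection), believing good-condition, it pays 26.
good-condition: no inspection nets 24; the inspection nets 26 − 6 = 20. good-condition stays.
poor-condition: no inspection nets 24; the inspection nets 26 − 13 = 13. poor-condition stays.
No type deviates, so pooling is sustained.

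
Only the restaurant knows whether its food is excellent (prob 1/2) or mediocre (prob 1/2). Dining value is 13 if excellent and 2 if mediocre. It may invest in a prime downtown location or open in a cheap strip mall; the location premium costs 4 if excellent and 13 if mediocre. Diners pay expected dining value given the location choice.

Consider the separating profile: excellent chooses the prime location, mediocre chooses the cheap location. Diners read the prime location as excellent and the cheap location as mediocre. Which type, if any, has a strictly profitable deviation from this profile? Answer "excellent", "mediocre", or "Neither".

Neither

The prime location pays 13; the cheap location pays 2.
excellent: assigned the prime location, nets 13 − 4 = 9; deviating to the cheap location nets 2.
mediocre: assigned the cheap location, nets 2; deviating to the prime location nets 13 − 13 = 0.
Both types strictly prefer their assigned action; no profitable deviation.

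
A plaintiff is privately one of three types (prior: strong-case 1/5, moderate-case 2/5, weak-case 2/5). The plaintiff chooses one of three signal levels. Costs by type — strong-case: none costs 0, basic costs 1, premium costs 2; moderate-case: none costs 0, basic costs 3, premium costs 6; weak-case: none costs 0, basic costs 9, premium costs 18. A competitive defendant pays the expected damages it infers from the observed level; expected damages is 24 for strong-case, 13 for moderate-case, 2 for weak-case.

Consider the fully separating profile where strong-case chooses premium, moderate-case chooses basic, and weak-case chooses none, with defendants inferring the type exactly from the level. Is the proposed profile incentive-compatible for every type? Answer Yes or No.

No

Separating settlements: premium → 24, basic → 13, none → 2.
strong-case (assigned premium): none: 2 − 0 = 2; basic: 13 − 1 = 12; premium: 24 − 2 = 22. strong-case stays.
moderate-case (assigned basic): none: 2 − 0 = 2; basic: 13 − 3 = 10; premium: 24 − 6 = 18. moderate-case prefers premium.
weak-case (assigned none): none: 2 − 0 = 2; basic: 13 − 9 = 4; premium: 24 − 18 = 6. weak-case prefers premium.
At least one type deviates; the separating profile fails.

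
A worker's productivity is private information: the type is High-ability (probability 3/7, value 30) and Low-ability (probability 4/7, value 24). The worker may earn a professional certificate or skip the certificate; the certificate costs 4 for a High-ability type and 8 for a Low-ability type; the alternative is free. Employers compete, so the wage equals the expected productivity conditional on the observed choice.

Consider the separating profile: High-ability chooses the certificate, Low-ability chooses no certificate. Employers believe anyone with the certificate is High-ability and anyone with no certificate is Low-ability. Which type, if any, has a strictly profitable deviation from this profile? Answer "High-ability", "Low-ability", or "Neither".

The certificate pays 30; no certificate pays 24.
High-ability: assigned the certificate, nets 30 − 4 = 26; deviating to no certificate nets 24.
Low-ability: assigned no certificate, nets 24; deviating to the certificate nets 30 − 8 = 22.
Both types strictly prefer their assigned action; no profitable deviation.

Neither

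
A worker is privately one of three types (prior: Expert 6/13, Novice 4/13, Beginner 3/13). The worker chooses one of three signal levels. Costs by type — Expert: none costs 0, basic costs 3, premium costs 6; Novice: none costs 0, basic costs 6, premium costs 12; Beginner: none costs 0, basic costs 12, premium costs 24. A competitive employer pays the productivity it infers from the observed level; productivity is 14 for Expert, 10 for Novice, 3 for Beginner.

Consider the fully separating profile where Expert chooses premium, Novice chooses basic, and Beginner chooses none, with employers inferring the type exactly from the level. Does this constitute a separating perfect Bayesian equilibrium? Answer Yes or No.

Yes

Separating wages: premium → 14, basic → 10, none → 3.
Expert (assigned premium): none: 3 − 0 = 3; basic: 10 − 3 = 7; premium: 14 − 6 = 8. Expert stays.
Novice (assigned basic): none: 3 − 0 = 3; basic: 10 − 6 = 4; premium: 14 − 12 = 2. Novice stays.
Beginner (assigned none): none: 3 − 0 = 3; basic: 10 − 12 = -2; premium: 14 − 24 = -10. Beginner stays.
Every type prefers its assigned level; separation holds.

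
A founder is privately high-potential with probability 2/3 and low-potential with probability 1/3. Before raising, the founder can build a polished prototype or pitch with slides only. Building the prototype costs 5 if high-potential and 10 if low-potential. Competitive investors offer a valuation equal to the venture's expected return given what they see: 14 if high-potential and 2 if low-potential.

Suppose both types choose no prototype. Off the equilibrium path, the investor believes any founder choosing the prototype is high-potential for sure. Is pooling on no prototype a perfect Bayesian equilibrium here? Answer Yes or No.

On path, the investor holds the prior and pays 2/3·14 + 1/3·2 = 10. Off path (the prototype), believing high-potential, it pays 14.
high-potential: no prototype nets 10; the prototype nets 14 − 5 = 9. high-potential stays.
low-potential: no prototype nets 10; the prototype nets 14 − 10 = 4. low-potential stays.
No type deviates, so pooling is sustained.

Yes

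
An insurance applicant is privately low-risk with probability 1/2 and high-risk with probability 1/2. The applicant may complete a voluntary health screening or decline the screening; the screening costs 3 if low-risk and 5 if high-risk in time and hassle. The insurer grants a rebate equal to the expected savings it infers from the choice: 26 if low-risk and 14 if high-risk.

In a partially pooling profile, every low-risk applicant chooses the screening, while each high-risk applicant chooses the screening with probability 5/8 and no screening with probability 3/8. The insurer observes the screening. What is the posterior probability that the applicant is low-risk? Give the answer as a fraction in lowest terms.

8/13

P(the screening) = (1/2)·1 + (1/2)·(5/8) = 13/16.
By Bayes' rule, P(low-risk | the screening) = (1/2) / (13/16) = 8/13.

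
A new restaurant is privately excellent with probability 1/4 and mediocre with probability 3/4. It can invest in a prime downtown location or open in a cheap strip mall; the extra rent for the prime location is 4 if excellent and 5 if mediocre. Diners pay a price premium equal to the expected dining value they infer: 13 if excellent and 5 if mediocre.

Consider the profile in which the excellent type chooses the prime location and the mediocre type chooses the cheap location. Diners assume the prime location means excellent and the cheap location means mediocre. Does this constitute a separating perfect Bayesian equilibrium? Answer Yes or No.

Under these beliefs, the prime location earns price premium 13 and the cheap location earns price premium 5.
excellent: the prime location nets 13 − 4 = 9; the cheap location nets 5. excellent prefers the prime location.
mediocre: the prime location nets 13 − 5 = 8; the cheap location nets 5. mediocre would deviate to the prime location.
mediocre has a profitable deviation, so the profile is not an equilibrium.

No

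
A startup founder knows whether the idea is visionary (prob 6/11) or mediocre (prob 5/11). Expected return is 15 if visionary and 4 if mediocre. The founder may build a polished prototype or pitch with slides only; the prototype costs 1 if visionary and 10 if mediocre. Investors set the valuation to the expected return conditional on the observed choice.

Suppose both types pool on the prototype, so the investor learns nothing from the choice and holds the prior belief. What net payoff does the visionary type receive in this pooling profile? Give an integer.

9

Pooled valuation = 6/11·15 + 5/11·4 = 10.
visionary pays cost 1 for the prototype, so net payoff = 10 − 1 = 9.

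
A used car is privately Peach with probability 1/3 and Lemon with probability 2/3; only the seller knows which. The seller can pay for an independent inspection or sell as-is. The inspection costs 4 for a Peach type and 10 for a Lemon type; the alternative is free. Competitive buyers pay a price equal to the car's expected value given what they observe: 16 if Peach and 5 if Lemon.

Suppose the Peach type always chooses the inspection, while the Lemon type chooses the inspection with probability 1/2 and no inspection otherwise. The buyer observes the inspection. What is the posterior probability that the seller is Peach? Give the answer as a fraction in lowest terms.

P(the inspection) = (1/3)·1 + (2/3)·(1/2) = 2/3.
By Bayes' rule, P(Peach | the inspection) = (1/3) / (2/3) = 1/2.

1/2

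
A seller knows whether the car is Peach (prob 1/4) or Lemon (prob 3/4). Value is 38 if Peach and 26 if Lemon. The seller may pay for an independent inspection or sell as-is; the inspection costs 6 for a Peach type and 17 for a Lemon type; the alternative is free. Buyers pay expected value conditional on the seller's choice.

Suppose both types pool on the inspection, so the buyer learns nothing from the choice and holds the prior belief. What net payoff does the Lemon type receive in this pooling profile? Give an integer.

Pooled price = 1/4·38 + 3/4·26 = 29.
Lemon pays cost 17 for the inspection, so net payoff = 29 − 17 = 12.

12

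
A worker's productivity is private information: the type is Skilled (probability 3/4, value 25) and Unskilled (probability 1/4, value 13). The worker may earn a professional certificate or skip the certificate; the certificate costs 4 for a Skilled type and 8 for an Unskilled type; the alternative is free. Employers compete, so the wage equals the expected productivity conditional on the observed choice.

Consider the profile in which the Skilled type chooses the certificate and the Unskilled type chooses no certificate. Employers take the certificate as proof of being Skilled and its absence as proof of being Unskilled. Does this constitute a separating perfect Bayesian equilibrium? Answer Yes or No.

No

Under these beliefs, the certificate earns wage 25 and no certificate earns wage 13.
Skilled: the certificate nets 25 − 4 = 21; no certificate nets 13. Skilled prefers the certificate.
Unskilled: the certificate nets 25 − 8 = 17; no certificate nets 13. Unskilled would deviate to the certificate.
Unskilled has a profitable deviation, so the profile is not an equilibrium.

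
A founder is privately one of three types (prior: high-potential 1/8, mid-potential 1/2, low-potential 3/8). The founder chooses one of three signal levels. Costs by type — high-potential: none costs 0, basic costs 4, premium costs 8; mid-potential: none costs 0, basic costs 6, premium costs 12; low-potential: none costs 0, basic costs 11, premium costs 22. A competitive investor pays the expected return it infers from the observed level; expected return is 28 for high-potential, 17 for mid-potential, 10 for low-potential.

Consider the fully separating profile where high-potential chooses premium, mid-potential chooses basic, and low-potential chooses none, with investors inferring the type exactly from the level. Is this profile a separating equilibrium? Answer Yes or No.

No

Separating valuations: premium → 28, basic → 17, none → 10.
high-potential (assigned premium): none: 10 − 0 = 10; basic: 17 − 4 = 13; premium: 28 − 8 = 20. high-potential stays.
mid-potential (assigned basic): none: 10 − 0 = 10; basic: 17 − 6 = 11; premium: 28 − 12 = 16. mid-potential prefers premium.
low-potential (assigned none): none: 10 − 0 = 10; basic: 17 − 11 = 6; premium: 28 − 22 = 6. low-potential stays.
At least one type deviates; the separating profile fails.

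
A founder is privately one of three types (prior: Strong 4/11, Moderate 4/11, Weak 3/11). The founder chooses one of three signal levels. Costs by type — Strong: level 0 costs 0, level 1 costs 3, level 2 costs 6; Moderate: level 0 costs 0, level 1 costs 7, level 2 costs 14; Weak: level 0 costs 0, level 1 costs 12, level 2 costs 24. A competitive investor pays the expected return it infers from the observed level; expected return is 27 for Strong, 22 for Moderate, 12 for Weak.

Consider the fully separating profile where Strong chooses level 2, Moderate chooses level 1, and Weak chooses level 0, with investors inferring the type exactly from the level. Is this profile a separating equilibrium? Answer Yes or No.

Yes

Separating valuations: level 2 → 27, level 1 → 22, level 0 → 12.
Strong (assigned level 2): level 0: 12 − 0 = 12; level 1: 22 − 3 = 19; level 2: 27 − 6 = 21. Strong stays.
Moderate (assigned level 1): level 0: 12 − 0 = 12; level 1: 22 − 7 = 15; level 2: 27 − 14 = 13. Moderate stays.
Weak (assigned level 0): level 0: 12 − 0 = 12; level 1: 22 − 12 = 10; level 2: 27 − 24 = 3. Weak stays.
Every type prefers its assigned level; separation holds.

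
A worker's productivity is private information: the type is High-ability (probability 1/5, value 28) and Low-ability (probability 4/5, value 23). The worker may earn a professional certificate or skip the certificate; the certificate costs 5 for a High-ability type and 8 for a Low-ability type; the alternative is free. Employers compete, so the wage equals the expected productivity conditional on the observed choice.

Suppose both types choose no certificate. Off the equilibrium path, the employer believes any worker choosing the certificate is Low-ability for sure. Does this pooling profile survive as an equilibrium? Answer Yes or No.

On path, the employer holds the prior and pays 1/5·28 + 4/5·23 = 24. Off path (the certificate), believing Low-ability, it pays 23.
High-ability: no certificate nets 24; the certificate nets 23 − 5 = 18. High-ability stays.
Low-ability: no certificate nets 24; the certificate nets 23 − 8 = 15. Low-ability stays.
No type deviates, so pooling is sustained.

Yes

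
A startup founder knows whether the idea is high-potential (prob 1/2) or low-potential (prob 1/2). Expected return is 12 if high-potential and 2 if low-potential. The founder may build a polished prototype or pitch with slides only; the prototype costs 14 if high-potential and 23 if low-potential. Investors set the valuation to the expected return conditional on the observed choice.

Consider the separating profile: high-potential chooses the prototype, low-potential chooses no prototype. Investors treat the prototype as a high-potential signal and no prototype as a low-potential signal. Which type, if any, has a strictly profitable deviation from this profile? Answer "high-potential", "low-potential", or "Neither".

high-potential

The prototype pays 12; no prototype pays 2.
high-potential: assigned the prototype, nets 12 − 14 = -2; deviating to no prototype nets 2.
low-potential: assigned no prototype, nets 2; deviating to the prototype nets 12 − 23 = -11.
The high-potential type gains 4 by deviating.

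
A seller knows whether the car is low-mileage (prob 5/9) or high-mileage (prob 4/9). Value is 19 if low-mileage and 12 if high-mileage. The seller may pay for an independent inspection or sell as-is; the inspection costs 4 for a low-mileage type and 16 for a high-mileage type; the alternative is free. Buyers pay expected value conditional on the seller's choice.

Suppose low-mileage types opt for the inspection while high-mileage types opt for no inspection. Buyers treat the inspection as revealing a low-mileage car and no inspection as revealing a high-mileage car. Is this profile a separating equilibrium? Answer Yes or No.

Under these beliefs, the inspection earns price 19 and no inspection earns price 12.
low-mileage: the inspection nets 19 − 4 = 15; no inspection nets 12. low-mileage prefers the inspection.
high-mileage: the inspection nets 19 − 16 = 3; no inspection nets 12. high-mileage prefers no inspection.
Neither type deviates, so the separating profile is an equilibrium.

Yes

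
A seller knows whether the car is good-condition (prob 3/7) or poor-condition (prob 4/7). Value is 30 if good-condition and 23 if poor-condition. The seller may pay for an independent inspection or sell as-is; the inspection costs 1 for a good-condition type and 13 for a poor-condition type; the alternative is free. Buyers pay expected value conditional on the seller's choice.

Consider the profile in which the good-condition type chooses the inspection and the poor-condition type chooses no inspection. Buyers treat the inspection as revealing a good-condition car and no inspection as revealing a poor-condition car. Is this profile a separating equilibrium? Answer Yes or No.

Under these beliefs, the inspection earns price 30 and no inspection earns price 23.
good-condition: the inspection nets 30 − 1 = 29; no inspection nets 23. good-condition prefers the inspection.
poor-condition: the inspection nets 30 − 13 = 17; no inspection nets 23. poor-condition prefers no inspection.
Neither type deviates, so the separating profile is an equilibrium.

Yes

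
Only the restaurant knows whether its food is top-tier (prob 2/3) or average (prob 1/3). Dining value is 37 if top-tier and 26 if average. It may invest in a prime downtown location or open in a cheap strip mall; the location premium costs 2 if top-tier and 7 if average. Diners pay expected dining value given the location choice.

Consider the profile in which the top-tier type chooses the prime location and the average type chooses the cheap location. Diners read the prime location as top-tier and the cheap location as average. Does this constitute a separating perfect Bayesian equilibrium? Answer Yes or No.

No

Under these beliefs, the prime location earns price premium 37 and the cheap location earns price premium 26.
top-tier: the prime location nets 37 − 2 = 35; the cheap location nets 26. top-tier prefers the prime location.
average: the prime location nets 37 − 7 = 30; the cheap location nets 26. average would deviate to the prime location.
average has a profitable deviation, so the profile is not an equilibrium.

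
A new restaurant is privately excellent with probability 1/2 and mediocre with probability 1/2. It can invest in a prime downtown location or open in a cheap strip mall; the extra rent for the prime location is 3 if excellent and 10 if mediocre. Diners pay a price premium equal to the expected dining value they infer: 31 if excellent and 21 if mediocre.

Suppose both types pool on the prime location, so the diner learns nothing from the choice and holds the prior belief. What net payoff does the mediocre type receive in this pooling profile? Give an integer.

Pooled price premium = 1/2·31 + 1/2·21 = 26.
mediocre pays cost 10 for the prime location, so net payoff = 26 − 10 = 16.

16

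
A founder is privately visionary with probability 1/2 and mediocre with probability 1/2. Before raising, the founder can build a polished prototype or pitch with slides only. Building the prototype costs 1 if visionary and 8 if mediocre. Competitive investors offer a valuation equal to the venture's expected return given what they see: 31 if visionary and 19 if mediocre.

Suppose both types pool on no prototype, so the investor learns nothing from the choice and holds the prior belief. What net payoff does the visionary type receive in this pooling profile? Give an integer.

25

Pooled valuation = 1/2·31 + 1/2·19 = 25.
visionary pays no cost for no prototype, so net payoff = 25.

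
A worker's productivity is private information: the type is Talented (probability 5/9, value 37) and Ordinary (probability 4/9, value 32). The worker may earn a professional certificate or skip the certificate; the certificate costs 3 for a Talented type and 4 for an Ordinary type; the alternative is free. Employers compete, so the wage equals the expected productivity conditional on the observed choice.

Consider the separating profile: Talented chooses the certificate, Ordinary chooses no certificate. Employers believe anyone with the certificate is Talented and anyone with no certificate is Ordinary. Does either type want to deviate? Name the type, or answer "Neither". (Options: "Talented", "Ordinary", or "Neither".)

The certificate pays 37; no certificate pays 32.
Talented: assigned the certificate, nets 37 − 3 = 34; deviating to no certificate nets 32.
Ordinary: assigned no certificate, nets 32; deviating to the certificate nets 37 − 4 = 33.
The Ordinary type gains 1 by deviating.

Ordinary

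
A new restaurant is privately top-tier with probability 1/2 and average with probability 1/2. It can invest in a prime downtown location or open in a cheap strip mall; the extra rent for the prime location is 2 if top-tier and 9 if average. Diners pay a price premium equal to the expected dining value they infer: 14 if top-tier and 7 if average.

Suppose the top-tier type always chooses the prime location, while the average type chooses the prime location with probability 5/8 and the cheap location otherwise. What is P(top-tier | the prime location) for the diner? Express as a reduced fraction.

8/13

P(the prime location) = (1/2)·1 + (1/2)·(5/8) = 13/16.
By Bayes' rule, P(top-tier | the prime location) = (1/2) / (13/16) = 8/13.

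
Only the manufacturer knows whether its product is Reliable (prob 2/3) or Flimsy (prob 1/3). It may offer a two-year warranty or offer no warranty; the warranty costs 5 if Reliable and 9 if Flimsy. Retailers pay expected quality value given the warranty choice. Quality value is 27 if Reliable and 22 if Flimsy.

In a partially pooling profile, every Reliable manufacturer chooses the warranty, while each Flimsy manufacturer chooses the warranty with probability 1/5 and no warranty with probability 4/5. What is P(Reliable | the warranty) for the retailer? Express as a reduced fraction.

P(the warranty) = (2/3)·1 + (1/3)·(1/5) = 11/15.
By Bayes' rule, P(Reliable | the warranty) = (2/3) / (11/15) = 10/11.

10/11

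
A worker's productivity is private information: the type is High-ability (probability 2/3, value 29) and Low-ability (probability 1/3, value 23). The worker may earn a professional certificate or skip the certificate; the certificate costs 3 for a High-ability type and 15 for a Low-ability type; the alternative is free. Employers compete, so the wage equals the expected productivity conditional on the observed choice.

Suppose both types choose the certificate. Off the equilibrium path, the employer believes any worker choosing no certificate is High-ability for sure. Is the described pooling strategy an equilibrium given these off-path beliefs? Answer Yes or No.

No

On path, the employer holds the prior and pays 2/3·29 + 1/3·23 = 27. Off path (no certificate), believing High-ability, it pays 29.
High-ability: the certificate nets 27 − 3 = 24; no certificate nets 29. High-ability would deviate.
Low-ability: the certificate nets 27 − 15 = 12; no certificate nets 29. Low-ability would deviate.
A type deviates, so pooling fails.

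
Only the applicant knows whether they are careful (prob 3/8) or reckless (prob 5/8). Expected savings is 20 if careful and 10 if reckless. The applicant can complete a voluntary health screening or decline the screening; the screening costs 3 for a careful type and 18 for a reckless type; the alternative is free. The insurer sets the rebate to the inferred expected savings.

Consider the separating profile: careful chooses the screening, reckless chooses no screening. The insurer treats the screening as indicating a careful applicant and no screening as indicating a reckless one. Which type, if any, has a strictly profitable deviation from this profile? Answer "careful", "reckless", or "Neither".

The screening pays 20; no screening pays 10.
careful: assigned the screening, nets 20 − 3 = 17; deviating to no screening nets 10.
reckless: assigned no screening, nets 10; deviating to the screening nets 20 − 18 = 2.
Both types strictly prefer their assigned action; no profitable deviation.

Neither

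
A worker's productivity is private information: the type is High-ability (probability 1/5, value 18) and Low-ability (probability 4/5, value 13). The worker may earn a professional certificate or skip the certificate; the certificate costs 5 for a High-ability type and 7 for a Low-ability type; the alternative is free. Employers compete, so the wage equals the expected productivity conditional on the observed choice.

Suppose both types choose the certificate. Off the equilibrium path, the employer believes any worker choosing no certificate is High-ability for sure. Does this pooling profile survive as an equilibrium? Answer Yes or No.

On path, the employer holds the prior and pays 1/5·18 + 4/5·13 = 14. Off path (no certificate), believing High-ability, it pays 18.
High-ability: the certificate nets 14 − 5 = 9; no certificate nets 18. High-ability would deviate.
Low-ability: the certificate nets 14 − 7 = 7; no certificate nets 18. Low-ability would deviate.
A type deviates, so pooling fails.

No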